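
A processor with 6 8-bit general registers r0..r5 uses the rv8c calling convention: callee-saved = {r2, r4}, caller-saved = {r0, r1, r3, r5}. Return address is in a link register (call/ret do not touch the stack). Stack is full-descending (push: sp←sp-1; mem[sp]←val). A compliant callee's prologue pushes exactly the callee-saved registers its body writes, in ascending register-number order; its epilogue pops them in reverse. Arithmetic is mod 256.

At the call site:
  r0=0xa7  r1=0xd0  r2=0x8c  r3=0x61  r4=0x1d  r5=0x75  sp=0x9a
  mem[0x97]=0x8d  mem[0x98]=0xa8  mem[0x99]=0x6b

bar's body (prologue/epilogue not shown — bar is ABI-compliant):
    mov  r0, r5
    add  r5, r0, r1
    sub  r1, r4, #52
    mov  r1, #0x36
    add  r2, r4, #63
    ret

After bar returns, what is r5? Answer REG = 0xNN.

prologue: push r2 -> mem[0x99]=0x8c, sp=0x99
body[0] mov  r0, r5 -> r0=0x75
body[1] add  r5, r0, r1 -> r5=0x45
body[2] sub  r1, r4, #52 -> r1=0xe9
body[3] mov  r1, #0x36 -> r1=0x36
body[4] add  r2, r4, #63 -> r2=0x5c
epilogue: pop r2=0x8c, sp=0x9a
r5 is caller-saved -> body value

REG = 0x45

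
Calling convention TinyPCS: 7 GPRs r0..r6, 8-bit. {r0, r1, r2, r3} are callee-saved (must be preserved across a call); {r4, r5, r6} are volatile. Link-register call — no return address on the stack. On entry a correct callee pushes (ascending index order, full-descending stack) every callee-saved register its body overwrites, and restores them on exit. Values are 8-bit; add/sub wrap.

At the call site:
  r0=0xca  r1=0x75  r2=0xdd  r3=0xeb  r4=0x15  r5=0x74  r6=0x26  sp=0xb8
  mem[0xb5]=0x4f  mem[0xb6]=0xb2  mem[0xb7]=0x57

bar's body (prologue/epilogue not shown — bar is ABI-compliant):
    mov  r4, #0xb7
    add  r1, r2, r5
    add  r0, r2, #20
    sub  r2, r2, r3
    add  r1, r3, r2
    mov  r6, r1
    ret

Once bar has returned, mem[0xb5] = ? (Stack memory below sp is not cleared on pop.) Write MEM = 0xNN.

prologue: push r0 → mem[0xb7]=0xca, sp=0xb7
prologue: push r1 → mem[0xb6]=0x75, sp=0xb6
prologue: push r2 → mem[0xb5]=0xdd, sp=0xb5
body[0] mov  r4, #0xb7 → r4=0xb7
body[1] add  r1, r2, r5 → r1=0x51
body[2] add  r0, r2, #20 → r0=0xf1
body[3] sub  r2, r2, r3 → r2=0xf2
body[4] add  r1, r3, r2 → r1=0xdd
body[5] mov  r6, r1 → r6=0xdd
epilogue: pop r2=0xdd, sp=0xb6
epilogue: pop r1=0x75, sp=0xb7
epilogue: pop r0=0xca, sp=0xb8
prologue pushed ['r0', 'r1', 'r2'] at ['0xb7', '0xb6', '0xb5']

MEM = 0xdd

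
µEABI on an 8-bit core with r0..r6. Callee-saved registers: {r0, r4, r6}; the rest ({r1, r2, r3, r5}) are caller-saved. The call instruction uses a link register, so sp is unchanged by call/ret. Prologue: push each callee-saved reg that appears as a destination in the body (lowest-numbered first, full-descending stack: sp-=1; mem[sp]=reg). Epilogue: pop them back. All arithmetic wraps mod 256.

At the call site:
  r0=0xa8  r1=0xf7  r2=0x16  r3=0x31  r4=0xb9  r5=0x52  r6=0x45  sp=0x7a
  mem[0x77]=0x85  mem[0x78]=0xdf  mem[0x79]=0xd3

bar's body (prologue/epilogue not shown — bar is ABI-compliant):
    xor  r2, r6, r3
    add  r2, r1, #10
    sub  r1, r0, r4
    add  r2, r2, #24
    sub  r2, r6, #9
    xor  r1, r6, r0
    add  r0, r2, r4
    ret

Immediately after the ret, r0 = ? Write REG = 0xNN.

prologue: push r0 → mem[0x79]=0xa8, sp=0x79
body[0] xor  r2, r6, r3 → r2=0x74
body[1] add  r2, r1, #10 → r2=0x01
body[2] sub  r1, r0, r4 → r1=0xef
body[3] add  r2, r2, #24 → r2=0x19
body[4] sub  r2, r6, #9 → r2=0x3c
body[5] xor  r1, r6, r0 → r1=0xed
body[6] add  r0, r2, r4 → r0=0xf5
epilogue: pop r0=0xa8, sp=0x7a
r0 is callee-saved → restored

REG = 0xa8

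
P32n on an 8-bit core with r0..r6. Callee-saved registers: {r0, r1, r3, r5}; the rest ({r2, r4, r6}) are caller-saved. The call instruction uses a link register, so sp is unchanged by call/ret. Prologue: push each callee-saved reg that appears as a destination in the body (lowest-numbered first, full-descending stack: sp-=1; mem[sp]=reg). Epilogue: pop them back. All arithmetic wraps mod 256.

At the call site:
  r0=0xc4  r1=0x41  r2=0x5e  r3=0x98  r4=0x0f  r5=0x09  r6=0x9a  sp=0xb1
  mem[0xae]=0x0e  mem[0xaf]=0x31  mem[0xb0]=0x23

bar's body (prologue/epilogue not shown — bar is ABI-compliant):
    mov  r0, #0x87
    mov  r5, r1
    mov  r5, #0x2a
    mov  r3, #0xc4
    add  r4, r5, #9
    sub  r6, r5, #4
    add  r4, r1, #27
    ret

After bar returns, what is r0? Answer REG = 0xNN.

REG = 0xc4

prologue: push r0 -> mem[0xb0]=0xc4, sp=0xb0
prologue: push r3 -> mem[0xaf]=0x98, sp=0xaf
prologue: push r5 -> mem[0xae]=0x09, sp=0xae
body[0] mov  r0, #0x87 -> r0=0x87
body[1] mov  r5, r1 -> r5=0x41
body[2] mov  r5, #0x2a -> r5=0x2a
body[3] mov  r3, #0xc4 -> r3=0xc4
body[4] add  r4, r5, #9 -> r4=0x33
body[5] sub  r6, r5, #4 -> r6=0x26
body[6] add  r4, r1, #27 -> r4=0x5c
epilogue: pop r5=0x09, sp=0xaf
epilogue: pop r3=0x98, sp=0xb0
epilogue: pop r0=0xc4, sp=0xb1
r0 is callee-saved -> restored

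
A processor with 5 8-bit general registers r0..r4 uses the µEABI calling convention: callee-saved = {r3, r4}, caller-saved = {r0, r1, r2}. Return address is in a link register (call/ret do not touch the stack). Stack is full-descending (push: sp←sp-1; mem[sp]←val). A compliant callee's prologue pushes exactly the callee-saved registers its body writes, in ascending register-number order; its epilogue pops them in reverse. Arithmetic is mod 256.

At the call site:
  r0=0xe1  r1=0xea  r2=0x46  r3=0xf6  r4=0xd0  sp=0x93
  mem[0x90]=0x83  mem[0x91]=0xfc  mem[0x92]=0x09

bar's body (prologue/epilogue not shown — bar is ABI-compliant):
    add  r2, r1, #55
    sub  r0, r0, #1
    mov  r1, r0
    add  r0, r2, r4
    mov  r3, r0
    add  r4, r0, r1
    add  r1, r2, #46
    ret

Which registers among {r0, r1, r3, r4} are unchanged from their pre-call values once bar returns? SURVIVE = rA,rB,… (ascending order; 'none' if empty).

SURVIVE = r3,r4

prologue: push r3 → mem[0x92]=0xf6, sp=0x92
prologue: push r4 → mem[0x91]=0xd0, sp=0x91
body[0] add  r2, r1, #55 → r2=0x21
body[1] sub  r0, r0, #1 → r0=0xe0
body[2] mov  r1, r0 → r1=0xe0
body[3] add  r0, r2, r4 → r0=0xf1
body[4] mov  r3, r0 → r3=0xf1
body[5] add  r4, r0, r1 → r4=0xd1
body[6] add  r1, r2, #46 → r1=0x4f
epilogue: pop r4=0xd0, sp=0x92
epilogue: pop r3=0xf6, sp=0x93
r0: caller-saved, written=True
r1: caller-saved, written=True
r3: callee-saved, written=True
r4: callee-saved, written=True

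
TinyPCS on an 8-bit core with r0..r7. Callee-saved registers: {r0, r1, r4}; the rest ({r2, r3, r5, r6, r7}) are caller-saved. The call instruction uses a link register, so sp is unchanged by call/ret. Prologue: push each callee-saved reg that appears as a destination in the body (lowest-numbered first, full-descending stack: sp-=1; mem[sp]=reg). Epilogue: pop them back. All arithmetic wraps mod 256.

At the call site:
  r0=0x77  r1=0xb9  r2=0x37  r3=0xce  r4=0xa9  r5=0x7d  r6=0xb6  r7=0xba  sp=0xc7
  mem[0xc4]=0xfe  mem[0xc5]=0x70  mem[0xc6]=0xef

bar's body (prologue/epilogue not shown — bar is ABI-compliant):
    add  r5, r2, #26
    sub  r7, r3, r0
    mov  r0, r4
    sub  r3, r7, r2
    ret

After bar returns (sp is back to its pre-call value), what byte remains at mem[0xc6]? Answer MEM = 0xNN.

MEM = 0x77

prologue: push r0 → mem[0xc6]=0x77, sp=0xc6
body[0] add  r5, r2, #26 → r5=0x51
body[1] sub  r7, r3, r0 → r7=0x57
body[2] mov  r0, r4 → r0=0xa9
body[3] sub  r3, r7, r2 → r3=0x20
epilogue: pop r0=0x77, sp=0xc7
prologue pushed ['r0'] at ['0xc6']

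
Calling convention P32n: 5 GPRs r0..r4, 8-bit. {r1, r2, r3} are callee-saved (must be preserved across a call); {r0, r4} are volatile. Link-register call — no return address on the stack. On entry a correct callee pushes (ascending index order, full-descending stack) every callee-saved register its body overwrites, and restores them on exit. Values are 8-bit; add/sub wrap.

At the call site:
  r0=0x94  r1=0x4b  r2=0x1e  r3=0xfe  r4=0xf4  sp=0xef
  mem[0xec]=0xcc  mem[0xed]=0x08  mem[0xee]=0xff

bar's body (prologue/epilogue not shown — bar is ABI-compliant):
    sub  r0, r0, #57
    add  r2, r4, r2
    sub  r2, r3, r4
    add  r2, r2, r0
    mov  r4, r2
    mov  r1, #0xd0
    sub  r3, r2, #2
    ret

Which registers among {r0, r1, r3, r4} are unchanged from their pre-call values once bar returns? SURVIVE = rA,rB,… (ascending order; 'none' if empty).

prologue: push r1 → mem[0xee]=0x4b, sp=0xee
prologue: push r2 → mem[0xed]=0x1e, sp=0xed
prologue: push r3 → mem[0xec]=0xfe, sp=0xec
body[0] sub  r0, r0, #57 → r0=0x5b
body[1] add  r2, r4, r2 → r2=0x12
body[2] sub  r2, r3, r4 → r2=0x0a
body[3] add  r2, r2, r0 → r2=0x65
body[4] mov  r4, r2 → r4=0x65
body[5] mov  r1, #0xd0 → r1=0xd0
body[6] sub  r3, r2, #2 → r3=0x63
epilogue: pop r3=0xfe, sp=0xed
epilogue: pop r2=0x1e, sp=0xee
epilogue: pop r1=0x4b, sp=0xef
r0: caller-saved, written=True
r1: callee-saved, written=True
r3: callee-saved, written=True
r4: caller-saved, written=True

SURVIVE = r1,r3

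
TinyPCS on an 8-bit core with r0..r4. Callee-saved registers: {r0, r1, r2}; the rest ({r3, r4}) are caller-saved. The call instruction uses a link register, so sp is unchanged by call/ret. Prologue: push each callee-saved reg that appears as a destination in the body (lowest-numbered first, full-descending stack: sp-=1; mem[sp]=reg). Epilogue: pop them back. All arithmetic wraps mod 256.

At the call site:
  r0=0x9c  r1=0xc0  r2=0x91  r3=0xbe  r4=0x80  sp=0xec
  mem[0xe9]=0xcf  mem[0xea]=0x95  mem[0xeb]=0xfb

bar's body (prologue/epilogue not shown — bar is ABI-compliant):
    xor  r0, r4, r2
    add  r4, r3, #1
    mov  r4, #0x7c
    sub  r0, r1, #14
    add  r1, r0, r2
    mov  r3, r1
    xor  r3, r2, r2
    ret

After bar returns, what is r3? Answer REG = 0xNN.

prologue: push r0 → mem[0xeb]=0x9c, sp=0xeb
prologue: push r1 → mem[0xea]=0xc0, sp=0xea
body[0] xor  r0, r4, r2 → r0=0x11
body[1] add  r4, r3, #1 → r4=0xbf
body[2] mov  r4, #0x7c → r4=0x7c
body[3] sub  r0, r1, #14 → r0=0xb2
body[4] add  r1, r0, r2 → r1=0x43
body[5] mov  r3, r1 → r3=0x43
body[6] xor  r3, r2, r2 → r3=0x00
epilogue: pop r1=0xc0, sp=0xeb
epilogue: pop r0=0x9c, sp=0xec
r3 is caller-saved → body value

REG = 0x00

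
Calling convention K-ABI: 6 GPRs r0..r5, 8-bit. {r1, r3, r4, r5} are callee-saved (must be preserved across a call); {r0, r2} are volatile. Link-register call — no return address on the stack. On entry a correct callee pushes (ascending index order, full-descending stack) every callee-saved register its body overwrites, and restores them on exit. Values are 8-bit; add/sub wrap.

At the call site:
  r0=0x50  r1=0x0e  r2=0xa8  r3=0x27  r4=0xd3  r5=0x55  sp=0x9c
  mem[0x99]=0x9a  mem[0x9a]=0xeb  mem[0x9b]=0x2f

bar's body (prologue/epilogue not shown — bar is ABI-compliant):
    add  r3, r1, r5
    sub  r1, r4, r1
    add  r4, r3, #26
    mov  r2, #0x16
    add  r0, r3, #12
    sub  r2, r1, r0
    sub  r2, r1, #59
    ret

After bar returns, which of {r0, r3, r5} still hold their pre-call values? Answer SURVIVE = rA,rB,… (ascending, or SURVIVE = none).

SURVIVE = r3,r5

prologue: push r1 → mem[0x9b]=0x0e, sp=0x9b
prologue: push r3 → mem[0x9a]=0x27, sp=0x9a
prologue: push r4 → mem[0x99]=0xd3, sp=0x99
body[0] add  r3, r1, r5 → r3=0x63
body[1] sub  r1, r4, r1 → r1=0xc5
body[2] add  r4, r3, #26 → r4=0x7d
body[3] mov  r2, #0x16 → r2=0x16
body[4] add  r0, r3, #12 → r0=0x6f
body[5] sub  r2, r1, r0 → r2=0x56
body[6] sub  r2, r1, #59 → r2=0x8a
epilogue: pop r4=0xd3, sp=0x9a
epilogue: pop r3=0x27, sp=0x9b
epilogue: pop r1=0x0e, sp=0x9c
r0: caller-saved, written=True
r3: callee-saved, written=True
r5: callee-saved, written=False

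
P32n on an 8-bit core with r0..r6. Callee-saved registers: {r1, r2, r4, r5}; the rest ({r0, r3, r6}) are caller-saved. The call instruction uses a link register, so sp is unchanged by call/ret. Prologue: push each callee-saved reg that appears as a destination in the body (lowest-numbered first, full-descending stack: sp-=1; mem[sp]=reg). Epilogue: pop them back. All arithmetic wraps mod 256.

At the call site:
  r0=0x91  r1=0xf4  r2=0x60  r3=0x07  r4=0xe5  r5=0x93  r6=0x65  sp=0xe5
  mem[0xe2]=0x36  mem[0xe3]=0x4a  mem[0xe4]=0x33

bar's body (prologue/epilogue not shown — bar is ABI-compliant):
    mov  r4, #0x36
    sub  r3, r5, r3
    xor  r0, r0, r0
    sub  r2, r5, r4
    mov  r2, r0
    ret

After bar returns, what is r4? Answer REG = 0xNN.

prologue: push r2 → mem[0xe4]=0x60, sp=0xe4
prologue: push r4 → mem[0xe3]=0xe5, sp=0xe3
body[0] mov  r4, #0x36 → r4=0x36
body[1] sub  r3, r5, r3 → r3=0x8c
body[2] xor  r0, r0, r0 → r0=0x00
body[3] sub  r2, r5, r4 → r2=0x5d
body[4] mov  r2, r0 → r2=0x00
epilogue: pop r4=0xe5, sp=0xe4
epilogue: pop r2=0x60, sp=0xe5
r4 is callee-saved → restored

REG = 0xe5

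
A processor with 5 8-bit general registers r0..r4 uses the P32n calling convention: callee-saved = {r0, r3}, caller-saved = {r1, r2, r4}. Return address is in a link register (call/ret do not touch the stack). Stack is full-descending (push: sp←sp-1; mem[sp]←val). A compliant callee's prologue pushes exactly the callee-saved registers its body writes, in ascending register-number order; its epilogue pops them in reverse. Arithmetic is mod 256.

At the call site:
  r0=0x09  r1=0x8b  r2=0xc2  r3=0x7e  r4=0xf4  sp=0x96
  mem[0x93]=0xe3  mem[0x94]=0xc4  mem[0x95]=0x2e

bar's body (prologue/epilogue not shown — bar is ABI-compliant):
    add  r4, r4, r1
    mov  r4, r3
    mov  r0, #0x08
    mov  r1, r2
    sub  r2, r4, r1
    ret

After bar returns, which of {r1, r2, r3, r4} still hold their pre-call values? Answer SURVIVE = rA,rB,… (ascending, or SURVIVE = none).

prologue: push r0 -> mem[0x95]=0x09, sp=0x95
body[0] add  r4, r4, r1 -> r4=0x7f
body[1] mov  r4, r3 -> r4=0x7e
body[2] mov  r0, #0x08 -> r0=0x08
body[3] mov  r1, r2 -> r1=0xc2
body[4] sub  r2, r4, r1 -> r2=0xbc
epilogue: pop r0=0x09, sp=0x96
r1: caller-saved, written=True
r2: caller-saved, written=True
r3: callee-saved, written=False
r4: caller-saved, written=True

SURVIVE = r3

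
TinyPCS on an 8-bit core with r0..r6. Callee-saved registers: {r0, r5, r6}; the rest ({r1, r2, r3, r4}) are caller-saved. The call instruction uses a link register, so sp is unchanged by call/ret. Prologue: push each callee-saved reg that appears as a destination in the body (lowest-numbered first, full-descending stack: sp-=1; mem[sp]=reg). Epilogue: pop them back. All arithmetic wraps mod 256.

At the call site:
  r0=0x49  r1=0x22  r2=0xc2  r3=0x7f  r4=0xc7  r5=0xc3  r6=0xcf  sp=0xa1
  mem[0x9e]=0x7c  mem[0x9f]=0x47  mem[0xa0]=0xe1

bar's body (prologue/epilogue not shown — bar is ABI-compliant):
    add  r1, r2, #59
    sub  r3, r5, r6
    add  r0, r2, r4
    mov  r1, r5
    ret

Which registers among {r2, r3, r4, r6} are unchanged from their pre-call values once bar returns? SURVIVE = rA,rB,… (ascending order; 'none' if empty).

SURVIVE = r2,r4,r6

prologue: push r0 → mem[0xa0]=0x49, sp=0xa0
body[0] add  r1, r2, #59 → r1=0xfd
body[1] sub  r3, r5, r6 → r3=0xf4
body[2] add  r0, r2, r4 → r0=0x89
body[3] mov  r1, r5 → r1=0xc3
epilogue: pop r0=0x49, sp=0xa1
r2: caller-saved, written=False
r3: caller-saved, written=True
r4: caller-saved, written=False
r6: callee-saved, written=False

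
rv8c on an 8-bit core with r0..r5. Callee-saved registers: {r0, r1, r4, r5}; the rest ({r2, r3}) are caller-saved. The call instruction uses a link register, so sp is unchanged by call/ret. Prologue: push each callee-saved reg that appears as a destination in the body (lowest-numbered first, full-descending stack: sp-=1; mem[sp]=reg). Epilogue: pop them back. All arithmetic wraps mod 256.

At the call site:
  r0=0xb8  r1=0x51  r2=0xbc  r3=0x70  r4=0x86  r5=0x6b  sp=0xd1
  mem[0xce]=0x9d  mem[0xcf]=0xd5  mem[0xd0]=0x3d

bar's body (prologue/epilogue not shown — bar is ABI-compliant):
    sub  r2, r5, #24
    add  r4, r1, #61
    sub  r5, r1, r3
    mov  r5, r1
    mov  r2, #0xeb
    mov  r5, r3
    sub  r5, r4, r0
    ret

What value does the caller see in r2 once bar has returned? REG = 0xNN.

REG = 0xeb

prologue: push r4 -> mem[0xd0]=0x86, sp=0xd0
prologue: push r5 -> mem[0xcf]=0x6b, sp=0xcf
body[0] sub  r2, r5, #24 -> r2=0x53
body[1] add  r4, r1, #61 -> r4=0x8e
body[2] sub  r5, r1, r3 -> r5=0xe1
body[3] mov  r5, r1 -> r5=0x51
body[4] mov  r2, #0xeb -> r2=0xeb
body[5] mov  r5, r3 -> r5=0x70
body[6] sub  r5, r4, r0 -> r5=0xd6
epilogue: pop r5=0x6b, sp=0xd0
epilogue: pop r4=0x86, sp=0xd1
r2 is caller-saved -> body value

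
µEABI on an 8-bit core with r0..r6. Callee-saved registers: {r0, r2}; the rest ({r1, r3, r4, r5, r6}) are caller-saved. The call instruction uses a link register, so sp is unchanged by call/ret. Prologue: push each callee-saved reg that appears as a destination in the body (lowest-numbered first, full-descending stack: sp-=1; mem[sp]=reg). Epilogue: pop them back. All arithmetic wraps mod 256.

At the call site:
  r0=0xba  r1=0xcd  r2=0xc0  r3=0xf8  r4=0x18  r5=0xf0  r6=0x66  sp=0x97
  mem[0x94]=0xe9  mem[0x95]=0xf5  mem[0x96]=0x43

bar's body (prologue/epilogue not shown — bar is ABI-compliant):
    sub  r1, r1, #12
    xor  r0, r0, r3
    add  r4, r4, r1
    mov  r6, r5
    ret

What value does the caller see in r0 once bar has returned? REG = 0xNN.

prologue: push r0 → mem[0x96]=0xba, sp=0x96
body[0] sub  r1, r1, #12 → r1=0xc1
body[1] xor  r0, r0, r3 → r0=0x42
body[2] add  r4, r4, r1 → r4=0xd9
body[3] mov  r6, r5 → r6=0xf0
epilogue: pop r0=0xba, sp=0x97
r0 is callee-saved → restored

REG = 0xba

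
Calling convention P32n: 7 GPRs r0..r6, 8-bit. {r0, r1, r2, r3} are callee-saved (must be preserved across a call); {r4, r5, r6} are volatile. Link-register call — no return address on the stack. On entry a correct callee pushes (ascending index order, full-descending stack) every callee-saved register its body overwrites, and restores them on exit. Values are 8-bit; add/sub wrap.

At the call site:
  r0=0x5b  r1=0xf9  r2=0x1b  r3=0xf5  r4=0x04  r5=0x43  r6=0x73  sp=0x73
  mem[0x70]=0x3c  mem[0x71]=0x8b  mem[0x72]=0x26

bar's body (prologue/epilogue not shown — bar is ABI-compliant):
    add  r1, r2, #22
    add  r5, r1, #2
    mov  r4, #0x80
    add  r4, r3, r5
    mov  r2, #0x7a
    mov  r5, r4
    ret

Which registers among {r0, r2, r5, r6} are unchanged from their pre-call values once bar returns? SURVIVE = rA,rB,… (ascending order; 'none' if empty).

SURVIVE = r0,r2,r6

prologue: push r1 -> mem[0x72]=0xf9, sp=0x72
prologue: push r2 -> mem[0x71]=0x1b, sp=0x71
body[0] add  r1, r2, #22 -> r1=0x31
body[1] add  r5, r1, #2 -> r5=0x33
body[2] mov  r4, #0x80 -> r4=0x80
body[3] add  r4, r3, r5 -> r4=0x28
body[4] mov  r2, #0x7a -> r2=0x7a
body[5] mov  r5, r4 -> r5=0x28
epilogue: pop r2=0x1b, sp=0x72
epilogue: pop r1=0xf9, sp=0x73
r0: callee-saved, written=False
r2: callee-saved, written=True
r5: caller-saved, written=True
r6: caller-saved, written=False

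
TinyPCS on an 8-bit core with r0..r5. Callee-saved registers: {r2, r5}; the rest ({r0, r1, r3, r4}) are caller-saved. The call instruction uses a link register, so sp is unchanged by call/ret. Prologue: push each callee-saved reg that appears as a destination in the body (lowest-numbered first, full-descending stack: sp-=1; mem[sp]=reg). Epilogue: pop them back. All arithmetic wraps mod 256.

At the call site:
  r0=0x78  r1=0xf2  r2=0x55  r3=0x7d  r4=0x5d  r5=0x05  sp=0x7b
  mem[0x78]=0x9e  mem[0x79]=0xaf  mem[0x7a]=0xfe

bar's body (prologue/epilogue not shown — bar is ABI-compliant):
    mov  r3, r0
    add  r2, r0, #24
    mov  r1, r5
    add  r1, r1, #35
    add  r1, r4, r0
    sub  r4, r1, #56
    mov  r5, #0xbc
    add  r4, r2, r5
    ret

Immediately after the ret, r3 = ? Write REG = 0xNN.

prologue: push r2 -> mem[0x7a]=0x55, sp=0x7a
prologue: push r5 -> mem[0x79]=0x05, sp=0x79
body[0] mov  r3, r0 -> r3=0x78
body[1] add  r2, r0, #24 -> r2=0x90
body[2] mov  r1, r5 -> r1=0x05
body[3] add  r1, r1, #35 -> r1=0x28
body[4] add  r1, r4, r0 -> r1=0xd5
body[5] sub  r4, r1, #56 -> r4=0x9d
body[6] mov  r5, #0xbc -> r5=0xbc
body[7] add  r4, r2, r5 -> r4=0x4c
epilogue: pop r5=0x05, sp=0x7a
epilogue: pop r2=0x55, sp=0x7b
r3 is caller-saved -> body value

REG = 0x78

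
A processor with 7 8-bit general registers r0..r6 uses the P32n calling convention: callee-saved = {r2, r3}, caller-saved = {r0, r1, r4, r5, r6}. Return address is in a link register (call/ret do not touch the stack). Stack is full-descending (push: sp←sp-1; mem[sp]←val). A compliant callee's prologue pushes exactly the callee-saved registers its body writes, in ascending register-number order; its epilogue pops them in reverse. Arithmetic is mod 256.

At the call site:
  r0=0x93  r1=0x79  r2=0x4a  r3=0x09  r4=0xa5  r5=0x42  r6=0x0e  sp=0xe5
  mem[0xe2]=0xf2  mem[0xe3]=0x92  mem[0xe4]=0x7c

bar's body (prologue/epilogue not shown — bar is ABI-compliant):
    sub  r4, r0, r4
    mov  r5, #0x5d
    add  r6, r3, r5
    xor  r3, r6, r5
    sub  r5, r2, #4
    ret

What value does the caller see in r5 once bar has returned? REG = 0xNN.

prologue: push r3 -> mem[0xe4]=0x09, sp=0xe4
body[0] sub  r4, r0, r4 -> r4=0xee
body[1] mov  r5, #0x5d -> r5=0x5d
body[2] add  r6, r3, r5 -> r6=0x66
body[3] xor  r3, r6, r5 -> r3=0x3b
body[4] sub  r5, r2, #4 -> r5=0x46
epilogue: pop r3=0x09, sp=0xe5
r5 is caller-saved -> body value

REG = 0x46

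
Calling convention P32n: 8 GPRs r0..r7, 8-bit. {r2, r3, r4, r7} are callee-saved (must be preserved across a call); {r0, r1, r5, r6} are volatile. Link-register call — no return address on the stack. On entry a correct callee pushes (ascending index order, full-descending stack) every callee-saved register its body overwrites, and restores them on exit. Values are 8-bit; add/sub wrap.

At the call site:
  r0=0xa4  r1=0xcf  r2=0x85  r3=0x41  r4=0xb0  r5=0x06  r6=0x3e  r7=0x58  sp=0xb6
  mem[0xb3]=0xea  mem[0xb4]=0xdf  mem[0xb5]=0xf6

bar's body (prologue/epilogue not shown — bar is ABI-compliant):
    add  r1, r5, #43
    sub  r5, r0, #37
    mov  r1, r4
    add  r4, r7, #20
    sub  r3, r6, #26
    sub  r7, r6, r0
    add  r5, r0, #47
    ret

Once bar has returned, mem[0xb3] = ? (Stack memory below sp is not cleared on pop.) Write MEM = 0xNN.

prologue: push r3 -> mem[0xb5]=0x41, sp=0xb5
prologue: push r4 -> mem[0xb4]=0xb0, sp=0xb4
prologue: push r7 -> mem[0xb3]=0x58, sp=0xb3
body[0] add  r1, r5, #43 -> r1=0x31
body[1] sub  r5, r0, #37 -> r5=0x7f
body[2] mov  r1, r4 -> r1=0xb0
body[3] add  r4, r7, #20 -> r4=0x6c
body[4] sub  r3, r6, #26 -> r3=0x24
body[5] sub  r7, r6, r0 -> r7=0x9a
body[6] add  r5, r0, #47 -> r5=0xd3
epilogue: pop r7=0x58, sp=0xb4
epilogue: pop r4=0xb0, sp=0xb5
epilogue: pop r3=0x41, sp=0xb6
prologue pushed ['r3', 'r4', 'r7'] at ['0xb5', '0xb4', '0xb3']

MEM = 0x58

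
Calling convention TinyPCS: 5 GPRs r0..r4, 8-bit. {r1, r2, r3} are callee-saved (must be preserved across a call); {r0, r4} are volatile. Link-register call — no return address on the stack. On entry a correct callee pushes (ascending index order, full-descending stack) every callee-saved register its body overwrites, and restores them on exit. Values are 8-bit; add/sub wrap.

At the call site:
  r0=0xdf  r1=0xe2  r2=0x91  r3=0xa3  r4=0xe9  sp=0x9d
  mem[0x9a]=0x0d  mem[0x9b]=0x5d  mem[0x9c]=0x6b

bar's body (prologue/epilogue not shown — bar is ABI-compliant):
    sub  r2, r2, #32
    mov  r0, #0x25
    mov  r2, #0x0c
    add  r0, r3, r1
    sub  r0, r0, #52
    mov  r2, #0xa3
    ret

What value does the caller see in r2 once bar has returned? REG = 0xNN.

prologue: push r2 -> mem[0x9c]=0x91, sp=0x9c
body[0] sub  r2, r2, #32 -> r2=0x71
body[1] mov  r0, #0x25 -> r0=0x25
body[2] mov  r2, #0x0c -> r2=0x0c
body[3] add  r0, r3, r1 -> r0=0x85
body[4] sub  r0, r0, #52 -> r0=0x51
body[5] mov  r2, #0xa3 -> r2=0xa3
epilogue: pop r2=0x91, sp=0x9d
r2 is callee-saved -> restored

REG = 0x91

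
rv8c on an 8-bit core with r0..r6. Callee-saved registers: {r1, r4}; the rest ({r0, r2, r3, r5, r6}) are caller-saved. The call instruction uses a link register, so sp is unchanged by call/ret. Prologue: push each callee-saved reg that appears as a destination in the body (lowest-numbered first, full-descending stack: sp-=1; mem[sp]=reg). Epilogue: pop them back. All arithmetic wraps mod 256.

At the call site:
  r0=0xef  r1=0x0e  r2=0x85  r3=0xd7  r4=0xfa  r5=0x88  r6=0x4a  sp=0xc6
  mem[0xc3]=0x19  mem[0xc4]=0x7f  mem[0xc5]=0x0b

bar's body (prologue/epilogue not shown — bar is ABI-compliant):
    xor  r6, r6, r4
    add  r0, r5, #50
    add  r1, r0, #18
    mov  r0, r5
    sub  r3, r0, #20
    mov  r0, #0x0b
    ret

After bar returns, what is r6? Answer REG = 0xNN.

prologue: push r1 -> mem[0xc5]=0x0e, sp=0xc5
body[0] xor  r6, r6, r4 -> r6=0xb0
body[1] add  r0, r5, #50 -> r0=0xba
body[2] add  r1, r0, #18 -> r1=0xcc
body[3] mov  r0, r5 -> r0=0x88
body[4] sub  r3, r0, #20 -> r3=0x74
body[5] mov  r0, #0x0b -> r0=0x0b
epilogue: pop r1=0x0e, sp=0xc6
r6 is caller-saved -> body value

REG = 0xb0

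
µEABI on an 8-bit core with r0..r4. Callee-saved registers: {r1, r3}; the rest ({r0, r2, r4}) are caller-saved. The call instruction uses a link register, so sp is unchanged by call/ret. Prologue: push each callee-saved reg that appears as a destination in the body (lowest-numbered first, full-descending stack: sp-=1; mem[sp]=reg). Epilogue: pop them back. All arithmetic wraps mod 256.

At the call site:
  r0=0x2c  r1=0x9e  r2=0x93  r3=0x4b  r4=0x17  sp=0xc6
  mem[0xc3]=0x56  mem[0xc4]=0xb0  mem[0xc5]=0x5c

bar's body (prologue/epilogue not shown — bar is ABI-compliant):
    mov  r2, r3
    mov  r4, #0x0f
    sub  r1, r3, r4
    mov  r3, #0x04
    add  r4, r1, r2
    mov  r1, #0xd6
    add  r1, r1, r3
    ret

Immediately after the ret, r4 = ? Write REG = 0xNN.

prologue: push r1 -> mem[0xc5]=0x9e, sp=0xc5
prologue: push r3 -> mem[0xc4]=0x4b, sp=0xc4
body[0] mov  r2, r3 -> r2=0x4b
body[1] mov  r4, #0x0f -> r4=0x0f
body[2] sub  r1, r3, r4 -> r1=0x3c
body[3] mov  r3, #0x04 -> r3=0x04
body[4] add  r4, r1, r2 -> r4=0x87
body[5] mov  r1, #0xd6 -> r1=0xd6
body[6] add  r1, r1, r3 -> r1=0xda
epilogue: pop r3=0x4b, sp=0xc5
epilogue: pop r1=0x9e, sp=0xc6
r4 is caller-saved -> body value

REG = 0x87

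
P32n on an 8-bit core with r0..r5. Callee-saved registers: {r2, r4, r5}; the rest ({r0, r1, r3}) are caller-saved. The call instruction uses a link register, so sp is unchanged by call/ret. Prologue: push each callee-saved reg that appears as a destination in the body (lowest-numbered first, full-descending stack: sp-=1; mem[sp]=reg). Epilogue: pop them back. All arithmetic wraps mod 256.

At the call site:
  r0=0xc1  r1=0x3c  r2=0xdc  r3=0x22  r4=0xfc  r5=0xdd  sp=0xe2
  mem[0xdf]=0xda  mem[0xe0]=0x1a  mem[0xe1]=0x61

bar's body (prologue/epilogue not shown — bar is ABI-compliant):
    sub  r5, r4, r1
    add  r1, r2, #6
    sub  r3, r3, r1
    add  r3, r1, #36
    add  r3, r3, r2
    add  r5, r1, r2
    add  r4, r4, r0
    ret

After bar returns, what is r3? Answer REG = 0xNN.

REG = 0xe2

prologue: push r4 → mem[0xe1]=0xfc, sp=0xe1
prologue: push r5 → mem[0xe0]=0xdd, sp=0xe0
body[0] sub  r5, r4, r1 → r5=0xc0
body[1] add  r1, r2, #6 → r1=0xe2
body[2] sub  r3, r3, r1 → r3=0x40
body[3] add  r3, r1, #36 → r3=0x06
body[4] add  r3, r3, r2 → r3=0xe2
body[5] add  r5, r1, r2 → r5=0xbe
body[6] add  r4, r4, r0 → r4=0xbd
epilogue: pop r5=0xdd, sp=0xe1
epilogue: pop r4=0xfc, sp=0xe2
r3 is caller-saved → body value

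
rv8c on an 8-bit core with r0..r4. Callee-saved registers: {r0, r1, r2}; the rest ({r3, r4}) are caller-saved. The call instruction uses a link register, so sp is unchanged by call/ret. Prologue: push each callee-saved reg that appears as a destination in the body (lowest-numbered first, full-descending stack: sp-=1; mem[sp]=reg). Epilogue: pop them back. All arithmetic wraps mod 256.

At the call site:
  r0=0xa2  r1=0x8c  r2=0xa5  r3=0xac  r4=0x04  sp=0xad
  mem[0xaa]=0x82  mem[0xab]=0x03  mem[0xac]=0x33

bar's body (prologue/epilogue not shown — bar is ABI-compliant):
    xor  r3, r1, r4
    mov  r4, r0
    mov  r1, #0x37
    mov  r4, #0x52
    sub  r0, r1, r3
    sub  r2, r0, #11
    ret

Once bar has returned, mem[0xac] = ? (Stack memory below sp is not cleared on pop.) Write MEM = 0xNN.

MEM = 0xa2

prologue: push r0 → mem[0xac]=0xa2, sp=0xac
prologue: push r1 → mem[0xab]=0x8c, sp=0xab
prologue: push r2 → mem[0xaa]=0xa5, sp=0xaa
body[0] xor  r3, r1, r4 → r3=0x88
body[1] mov  r4, r0 → r4=0xa2
body[2] mov  r1, #0x37 → r1=0x37
body[3] mov  r4, #0x52 → r4=0x52
body[4] sub  r0, r1, r3 → r0=0xaf
body[5] sub  r2, r0, #11 → r2=0xa4
epilogue: pop r2=0xa5, sp=0xab
epilogue: pop r1=0x8c, sp=0xac
epilogue: pop r0=0xa2, sp=0xad
prologue pushed ['r0', 'r1', 'r2'] at ['0xac', '0xab', '0xaa']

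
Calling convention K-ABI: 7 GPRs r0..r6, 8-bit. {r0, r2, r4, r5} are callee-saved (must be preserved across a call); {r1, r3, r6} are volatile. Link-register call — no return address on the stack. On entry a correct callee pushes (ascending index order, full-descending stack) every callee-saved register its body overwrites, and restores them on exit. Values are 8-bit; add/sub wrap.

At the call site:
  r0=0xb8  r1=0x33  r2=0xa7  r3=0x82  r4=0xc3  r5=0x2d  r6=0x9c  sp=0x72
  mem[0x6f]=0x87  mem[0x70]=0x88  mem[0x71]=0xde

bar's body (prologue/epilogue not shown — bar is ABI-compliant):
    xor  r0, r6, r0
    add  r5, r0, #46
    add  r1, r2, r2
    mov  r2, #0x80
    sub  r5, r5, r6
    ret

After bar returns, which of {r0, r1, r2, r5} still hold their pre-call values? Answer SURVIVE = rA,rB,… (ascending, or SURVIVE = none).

SURVIVE = r0,r2,r5

prologue: push r0 → mem[0x71]=0xb8, sp=0x71
prologue: push r2 → mem[0x70]=0xa7, sp=0x70
prologue: push r5 → mem[0x6f]=0x2d, sp=0x6f
body[0] xor  r0, r6, r0 → r0=0x24
body[1] add  r5, r0, #46 → r5=0x52
body[2] add  r1, r2, r2 → r1=0x4e
body[3] mov  r2, #0x80 → r2=0x80
body[4] sub  r5, r5, r6 → r5=0xb6
epilogue: pop r5=0x2d, sp=0x70
epilogue: pop r2=0xa7, sp=0x71
epilogue: pop r0=0xb8, sp=0x72
r0: callee-saved, written=True
r1: caller-saved, written=True
r2: callee-saved, written=True
r5: callee-saved, written=True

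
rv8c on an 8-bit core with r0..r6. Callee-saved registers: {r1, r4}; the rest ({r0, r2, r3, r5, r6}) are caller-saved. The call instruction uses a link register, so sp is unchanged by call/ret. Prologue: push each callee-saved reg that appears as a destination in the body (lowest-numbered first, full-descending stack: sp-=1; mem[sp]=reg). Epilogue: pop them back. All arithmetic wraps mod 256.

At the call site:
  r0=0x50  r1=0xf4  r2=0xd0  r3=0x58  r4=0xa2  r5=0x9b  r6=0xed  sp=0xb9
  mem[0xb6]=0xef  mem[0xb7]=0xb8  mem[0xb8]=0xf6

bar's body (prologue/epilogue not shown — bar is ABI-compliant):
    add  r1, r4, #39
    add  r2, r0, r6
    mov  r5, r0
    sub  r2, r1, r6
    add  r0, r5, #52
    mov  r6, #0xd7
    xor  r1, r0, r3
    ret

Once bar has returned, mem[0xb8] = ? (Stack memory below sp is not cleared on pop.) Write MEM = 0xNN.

prologue: push r1 → mem[0xb8]=0xf4, sp=0xb8
body[0] add  r1, r4, #39 → r1=0xc9
body[1] add  r2, r0, r6 → r2=0x3d
body[2] mov  r5, r0 → r5=0x50
body[3] sub  r2, r1, r6 → r2=0xdc
body[4] add  r0, r5, #52 → r0=0x84
body[5] mov  r6, #0xd7 → r6=0xd7
body[6] xor  r1, r0, r3 → r1=0xdc
epilogue: pop r1=0xf4, sp=0xb9
prologue pushed ['r1'] at ['0xb8']

MEM = 0xf4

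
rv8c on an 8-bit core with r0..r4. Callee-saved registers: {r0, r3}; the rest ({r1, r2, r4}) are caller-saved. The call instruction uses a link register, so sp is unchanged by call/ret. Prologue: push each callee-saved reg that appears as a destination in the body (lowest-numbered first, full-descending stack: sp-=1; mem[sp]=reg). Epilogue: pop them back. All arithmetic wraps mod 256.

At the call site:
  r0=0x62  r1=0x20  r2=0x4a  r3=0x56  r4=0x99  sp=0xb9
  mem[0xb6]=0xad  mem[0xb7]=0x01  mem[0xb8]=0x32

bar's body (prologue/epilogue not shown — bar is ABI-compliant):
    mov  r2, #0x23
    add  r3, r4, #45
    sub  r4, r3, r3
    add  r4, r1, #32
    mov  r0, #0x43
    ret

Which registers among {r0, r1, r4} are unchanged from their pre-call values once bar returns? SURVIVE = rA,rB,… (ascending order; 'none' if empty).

prologue: push r0 -> mem[0xb8]=0x62, sp=0xb8
prologue: push r3 -> mem[0xb7]=0x56, sp=0xb7
body[0] mov  r2, #0x23 -> r2=0x23
body[1] add  r3, r4, #45 -> r3=0xc6
body[2] sub  r4, r3, r3 -> r4=0x00
body[3] add  r4, r1, #32 -> r4=0x40
body[4] mov  r0, #0x43 -> r0=0x43
epilogue: pop r3=0x56, sp=0xb8
epilogue: pop r0=0x62, sp=0xb9
r0: callee-saved, written=True
r1: caller-saved, written=False
r4: caller-saved, written=True

SURVIVE = r0,r1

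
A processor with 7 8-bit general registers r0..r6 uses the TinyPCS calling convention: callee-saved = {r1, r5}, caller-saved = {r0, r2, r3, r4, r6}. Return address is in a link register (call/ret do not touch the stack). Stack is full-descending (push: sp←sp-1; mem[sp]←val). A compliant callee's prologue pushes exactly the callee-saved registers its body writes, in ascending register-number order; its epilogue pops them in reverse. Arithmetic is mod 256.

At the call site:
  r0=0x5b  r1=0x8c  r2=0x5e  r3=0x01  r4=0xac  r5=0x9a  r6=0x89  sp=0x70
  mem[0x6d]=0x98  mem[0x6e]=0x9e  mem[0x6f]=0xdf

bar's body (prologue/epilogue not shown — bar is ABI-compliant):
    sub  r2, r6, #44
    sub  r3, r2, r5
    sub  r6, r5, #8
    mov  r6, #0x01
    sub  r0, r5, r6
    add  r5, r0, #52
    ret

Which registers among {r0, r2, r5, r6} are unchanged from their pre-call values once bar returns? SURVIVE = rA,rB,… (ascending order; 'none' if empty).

SURVIVE = r5

prologue: push r5 → mem[0x6f]=0x9a, sp=0x6f
body[0] sub  r2, r6, #44 → r2=0x5d
body[1] sub  r3, r2, r5 → r3=0xc3
body[2] sub  r6, r5, #8 → r6=0x92
body[3] mov  r6, #0x01 → r6=0x01
body[4] sub  r0, r5, r6 → r0=0x99
body[5] add  r5, r0, #52 → r5=0xcd
epilogue: pop r5=0x9a, sp=0x70
r0: caller-saved, written=True
r2: caller-saved, written=True
r5: callee-saved, written=True
r6: caller-saved, written=True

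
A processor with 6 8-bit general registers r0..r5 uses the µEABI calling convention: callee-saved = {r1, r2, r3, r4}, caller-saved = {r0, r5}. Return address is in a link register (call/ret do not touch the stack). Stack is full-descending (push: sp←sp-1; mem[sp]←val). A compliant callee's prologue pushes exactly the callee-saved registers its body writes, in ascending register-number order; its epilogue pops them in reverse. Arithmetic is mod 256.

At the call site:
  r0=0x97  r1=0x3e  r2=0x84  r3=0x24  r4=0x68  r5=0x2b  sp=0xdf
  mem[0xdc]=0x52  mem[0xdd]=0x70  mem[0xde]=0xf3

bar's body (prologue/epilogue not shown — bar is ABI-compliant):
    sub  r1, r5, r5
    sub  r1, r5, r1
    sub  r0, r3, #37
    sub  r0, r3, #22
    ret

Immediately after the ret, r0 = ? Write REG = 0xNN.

REG = 0x0e

prologue: push r1 → mem[0xde]=0x3e, sp=0xde
body[0] sub  r1, r5, r5 → r1=0x00
body[1] sub  r1, r5, r1 → r1=0x2b
body[2] sub  r0, r3, #37 → r0=0xff
body[3] sub  r0, r3, #22 → r0=0x0e
epilogue: pop r1=0x3e, sp=0xdf
r0 is caller-saved → body value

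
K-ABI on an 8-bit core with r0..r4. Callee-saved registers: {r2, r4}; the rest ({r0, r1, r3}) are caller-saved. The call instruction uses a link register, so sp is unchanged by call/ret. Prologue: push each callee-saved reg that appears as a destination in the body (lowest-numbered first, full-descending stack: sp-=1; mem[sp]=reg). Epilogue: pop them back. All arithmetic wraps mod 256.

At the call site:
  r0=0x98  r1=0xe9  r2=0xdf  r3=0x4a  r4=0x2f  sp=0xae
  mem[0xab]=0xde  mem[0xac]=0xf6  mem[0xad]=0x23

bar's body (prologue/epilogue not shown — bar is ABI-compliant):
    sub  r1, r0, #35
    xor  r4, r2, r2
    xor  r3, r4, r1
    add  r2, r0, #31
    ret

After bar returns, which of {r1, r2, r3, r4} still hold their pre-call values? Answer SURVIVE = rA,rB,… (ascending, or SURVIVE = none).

SURVIVE = r2,r4

prologue: push r2 -> mem[0xad]=0xdf, sp=0xad
prologue: push r4 -> mem[0xac]=0x2f, sp=0xac
body[0] sub  r1, r0, #35 -> r1=0x75
body[1] xor  r4, r2, r2 -> r4=0x00
body[2] xor  r3, r4, r1 -> r3=0x75
body[3] add  r2, r0, #31 -> r2=0xb7
epilogue: pop r4=0x2f, sp=0xad
epilogue: pop r2=0xdf, sp=0xae
r1: caller-saved, written=True
r2: callee-saved, written=True
r3: caller-saved, written=True
r4: callee-saved, written=True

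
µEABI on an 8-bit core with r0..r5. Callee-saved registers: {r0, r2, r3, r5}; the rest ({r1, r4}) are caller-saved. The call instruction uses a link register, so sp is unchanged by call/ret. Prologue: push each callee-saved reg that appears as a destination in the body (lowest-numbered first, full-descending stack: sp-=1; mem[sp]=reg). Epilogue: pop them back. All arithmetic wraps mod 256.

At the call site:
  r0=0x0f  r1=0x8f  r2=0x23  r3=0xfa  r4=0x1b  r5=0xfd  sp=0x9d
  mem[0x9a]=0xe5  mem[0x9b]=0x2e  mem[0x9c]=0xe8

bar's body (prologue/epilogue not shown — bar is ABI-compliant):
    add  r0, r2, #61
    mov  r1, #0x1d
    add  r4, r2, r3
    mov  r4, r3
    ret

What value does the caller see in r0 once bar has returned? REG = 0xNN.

REG = 0x0f

prologue: push r0 -> mem[0x9c]=0x0f, sp=0x9c
body[0] add  r0, r2, #61 -> r0=0x60
body[1] mov  r1, #0x1d -> r1=0x1d
body[2] add  r4, r2, r3 -> r4=0x1d
body[3] mov  r4, r3 -> r4=0xfa
epilogue: pop r0=0x0f, sp=0x9d
r0 is callee-saved -> restored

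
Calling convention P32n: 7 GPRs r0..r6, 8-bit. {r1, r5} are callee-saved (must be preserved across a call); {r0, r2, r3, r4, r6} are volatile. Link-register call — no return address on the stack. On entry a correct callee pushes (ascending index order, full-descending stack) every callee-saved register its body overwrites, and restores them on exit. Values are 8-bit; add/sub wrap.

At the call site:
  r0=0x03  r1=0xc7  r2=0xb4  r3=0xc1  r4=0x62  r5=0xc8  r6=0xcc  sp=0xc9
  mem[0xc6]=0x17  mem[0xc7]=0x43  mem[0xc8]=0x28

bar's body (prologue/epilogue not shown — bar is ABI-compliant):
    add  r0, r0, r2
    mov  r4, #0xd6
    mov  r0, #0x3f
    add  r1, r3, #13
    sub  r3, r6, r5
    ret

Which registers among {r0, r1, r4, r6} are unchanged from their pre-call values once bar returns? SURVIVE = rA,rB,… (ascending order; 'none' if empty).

SURVIVE = r1,r6

prologue: push r1 -> mem[0xc8]=0xc7, sp=0xc8
body[0] add  r0, r0, r2 -> r0=0xb7
body[1] mov  r4, #0xd6 -> r4=0xd6
body[2] mov  r0, #0x3f -> r0=0x3f
body[3] add  r1, r3, #13 -> r1=0xce
body[4] sub  r3, r6, r5 -> r3=0x04
epilogue: pop r1=0xc7, sp=0xc9
r0: caller-saved, written=True
r1: callee-saved, written=True
r4: caller-saved, written=True
r6: caller-saved, written=False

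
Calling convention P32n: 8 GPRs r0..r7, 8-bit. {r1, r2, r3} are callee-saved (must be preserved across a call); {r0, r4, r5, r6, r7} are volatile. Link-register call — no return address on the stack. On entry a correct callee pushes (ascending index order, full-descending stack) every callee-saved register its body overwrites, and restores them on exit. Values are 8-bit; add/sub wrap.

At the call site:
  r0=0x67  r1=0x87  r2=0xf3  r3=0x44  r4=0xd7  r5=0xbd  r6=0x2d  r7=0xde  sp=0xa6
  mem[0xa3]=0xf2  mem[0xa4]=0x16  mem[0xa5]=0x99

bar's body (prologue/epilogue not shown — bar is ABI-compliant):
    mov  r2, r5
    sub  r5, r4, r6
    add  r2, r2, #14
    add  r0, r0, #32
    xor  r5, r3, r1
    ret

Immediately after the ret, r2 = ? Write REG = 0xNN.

prologue: push r2 → mem[0xa5]=0xf3, sp=0xa5
body[0] mov  r2, r5 → r2=0xbd
body[1] sub  r5, r4, r6 → r5=0xaa
body[2] add  r2, r2, #14 → r2=0xcb
body[3] add  r0, r0, #32 → r0=0x87
body[4] xor  r5, r3, r1 → r5=0xc3
epilogue: pop r2=0xf3, sp=0xa6
r2 is callee-saved → restored

REG = 0xf3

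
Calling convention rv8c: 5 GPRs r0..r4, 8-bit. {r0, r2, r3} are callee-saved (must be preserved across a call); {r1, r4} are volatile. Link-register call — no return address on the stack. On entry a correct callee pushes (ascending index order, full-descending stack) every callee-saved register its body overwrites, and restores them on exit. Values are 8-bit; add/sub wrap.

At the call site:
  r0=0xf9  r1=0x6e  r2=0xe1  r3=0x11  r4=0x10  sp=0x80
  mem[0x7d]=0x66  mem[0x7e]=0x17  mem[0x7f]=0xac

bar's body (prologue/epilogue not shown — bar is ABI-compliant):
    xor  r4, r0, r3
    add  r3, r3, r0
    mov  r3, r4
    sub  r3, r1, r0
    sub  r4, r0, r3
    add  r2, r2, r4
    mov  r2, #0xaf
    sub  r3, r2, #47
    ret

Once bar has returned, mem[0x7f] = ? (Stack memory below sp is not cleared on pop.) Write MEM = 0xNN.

prologue: push r2 -> mem[0x7f]=0xe1, sp=0x7f
prologue: push r3 -> mem[0x7e]=0x11, sp=0x7e
body[0] xor  r4, r0, r3 -> r4=0xe8
body[1] add  r3, r3, r0 -> r3=0x0a
body[2] mov  r3, r4 -> r3=0xe8
body[3] sub  r3, r1, r0 -> r3=0x75
body[4] sub  r4, r0, r3 -> r4=0x84
body[5] add  r2, r2, r4 -> r2=0x65
body[6] mov  r2, #0xaf -> r2=0xaf
body[7] sub  r3, r2, #47 -> r3=0x80
epilogue: pop r3=0x11, sp=0x7f
epilogue: pop r2=0xe1, sp=0x80
prologue pushed ['r2', 'r3'] at ['0x7f', '0x7e']

MEM = 0xe1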